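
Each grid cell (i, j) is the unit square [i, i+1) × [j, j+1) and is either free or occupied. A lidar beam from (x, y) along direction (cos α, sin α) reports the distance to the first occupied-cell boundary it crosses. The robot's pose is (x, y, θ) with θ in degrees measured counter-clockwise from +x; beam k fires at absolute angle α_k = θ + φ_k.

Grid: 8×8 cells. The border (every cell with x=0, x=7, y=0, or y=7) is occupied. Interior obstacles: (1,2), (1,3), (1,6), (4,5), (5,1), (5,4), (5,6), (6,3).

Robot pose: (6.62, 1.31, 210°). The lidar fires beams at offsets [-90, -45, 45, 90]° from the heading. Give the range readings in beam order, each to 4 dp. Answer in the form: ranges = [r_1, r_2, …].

beam 1: φ=-90°, α=120°
  direction (-0.5000, 0.8660); cell (6,1); t to first gridline: x 1.2400, y 0.7967 (then +2.0000 / +1.1547)
    (6,2) via y @ 0.7967
    (5,2) via x @ 1.2400
    (5,3) via y @ 1.9514
    (5,4) via y @ 3.1061  # hit
  → r_1 = 3.1061
beam 2: φ=-45°, α=165°
  direction (-0.9659, 0.2588); cell (6,1); t to first gridline: x 0.6419, y 2.6660 (then +1.0353 / +3.8637)
    (5,1) via x @ 0.6419  # hit
  → r_2 = 0.6419
beam 3: φ=45°, α=255°
  direction (-0.2588, -0.9659); cell (6,1); t to first gridline: x 2.3955, y 0.3209 (then +3.8637 / +1.0353)
    (6,0) via y @ 0.3209  # hit
  → r_3 = 0.3209
beam 4: φ=90°, α=300°
  direction (0.5000, -0.8660); cell (6,1); t to first gridline: x 0.7600, y 0.3580 (then +2.0000 / +1.1547)
    (6,0) via y @ 0.3580  # hit
  → r_4 = 0.3580

ranges = [3.1061, 0.6419, 0.3209, 0.3580]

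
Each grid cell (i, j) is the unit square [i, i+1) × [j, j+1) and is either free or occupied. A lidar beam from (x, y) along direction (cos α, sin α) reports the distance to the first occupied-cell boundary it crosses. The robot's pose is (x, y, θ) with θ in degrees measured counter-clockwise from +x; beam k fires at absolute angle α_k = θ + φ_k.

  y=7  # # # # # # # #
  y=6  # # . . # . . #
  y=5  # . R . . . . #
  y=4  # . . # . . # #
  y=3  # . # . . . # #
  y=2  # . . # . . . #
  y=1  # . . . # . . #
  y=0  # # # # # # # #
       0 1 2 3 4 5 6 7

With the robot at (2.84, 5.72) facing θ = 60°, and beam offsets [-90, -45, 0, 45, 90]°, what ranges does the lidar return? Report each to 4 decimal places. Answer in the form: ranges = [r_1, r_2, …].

ranges = [3.6489, 1.2009, 1.4780, 1.3252, 0.9699]

beam 1: φ=-90°, α=330°
  cosα=0.8660 sinα=-0.5000 | (2,5) | tMaxX 0.1848 tMaxY 1.4400 | tΔX 1.1547 tΔY 2.0000
    t=0.1848 [x] (3,5)
    t=1.3395 [x] (4,5)
    t=1.4400 [y] (4,4)
    t=2.4942 [x] (5,4)
    t=3.4400 [y] (5,3)
    t=3.6489 [x] (6,3) — stop
  → r_1 = 3.6489
beam 2: φ=-45°, α=15°
  cosα=0.9659 sinα=0.2588 | (2,5) | tMaxX 0.1656 tMaxY 1.0818 | tΔX 1.0353 tΔY 3.8637
    t=0.1656 [x] (3,5)
    t=1.0818 [y] (3,6)
    t=1.2009 [x] (4,6) — stop
  → r_2 = 1.2009
beam 3: φ=0°, α=60°
  cosα=0.5000 sinα=0.8660 | (2,5) | tMaxX 0.3200 tMaxY 0.3233 | tΔX 2.0000 tΔY 1.1547
    t=0.3200 [x] (3,5)
    t=0.3233 [y] (3,6)
    t=1.4780 [y] (3,7) — stop
  → r_3 = 1.4780
beam 4: φ=45°, α=105°
  cosα=-0.2588 sinα=0.9659 | (2,5) | tMaxX 3.2455 tMaxY 0.2899 | tΔX 3.8637 tΔY 1.0353
    t=0.2899 [y] (2,6)
    t=1.3252 [y] (2,7) — stop
  → r_4 = 1.3252
beam 5: φ=90°, α=150°
  cosα=-0.8660 sinα=0.5000 | (2,5) | tMaxX 0.9699 tMaxY 0.5600 | tΔX 1.1547 tΔY 2.0000
    t=0.5600 [y] (2,6)
    t=0.9699 [x] (1,6) — stop
  → r_5 = 0.9699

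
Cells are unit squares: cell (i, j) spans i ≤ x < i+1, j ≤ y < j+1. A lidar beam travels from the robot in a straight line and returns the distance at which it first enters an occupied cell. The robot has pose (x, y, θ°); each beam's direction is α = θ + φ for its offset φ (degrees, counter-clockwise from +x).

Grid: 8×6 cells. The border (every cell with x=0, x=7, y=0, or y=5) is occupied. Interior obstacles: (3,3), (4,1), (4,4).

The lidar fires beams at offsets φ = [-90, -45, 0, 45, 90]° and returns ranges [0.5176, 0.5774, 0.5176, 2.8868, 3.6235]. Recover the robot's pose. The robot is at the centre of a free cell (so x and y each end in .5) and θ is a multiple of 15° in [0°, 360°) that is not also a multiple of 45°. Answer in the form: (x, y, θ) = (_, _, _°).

(x, y, θ) = (5.5, 4.5, 195°)

Candidates: 21 free-cell centres × 16 headings = 336 poses. Raycast each; keep the one whose scan matches to 4 dp.
  (6.5, 2.5, 210°): beam 1 = 2.8868 ≠ 0.5176 ✗
  (5.5, 2.5, 165°): beam 1 = 2.5882 ≠ 0.5176 ✗
  (6.5, 1.5, 105°): beam 2 = 1.0000 ≠ 0.5774 ✗
  (6.5, 2.5, 60°): beam 1 = 0.5774 ≠ 0.5176 ✗
  …
  (5.5, 4.5, 195°): r_1=0.5176, r_2=0.5774, r_3=0.5176, r_4=2.8868, r_5=3.6235 — all match ✓
Unique over the lattice → pose = (5.5, 4.5, 195°).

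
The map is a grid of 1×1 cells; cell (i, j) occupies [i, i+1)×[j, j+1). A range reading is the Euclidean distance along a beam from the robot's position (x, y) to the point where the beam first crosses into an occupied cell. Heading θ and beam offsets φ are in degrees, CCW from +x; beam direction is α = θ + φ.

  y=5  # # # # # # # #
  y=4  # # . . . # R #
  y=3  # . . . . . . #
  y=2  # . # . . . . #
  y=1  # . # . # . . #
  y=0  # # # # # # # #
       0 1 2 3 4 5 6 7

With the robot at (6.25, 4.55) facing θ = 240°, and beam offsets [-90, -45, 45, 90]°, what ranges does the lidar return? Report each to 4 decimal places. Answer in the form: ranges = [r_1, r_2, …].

ranges = [0.2887, 0.2588, 2.8978, 0.8660]

beam 1: φ=-90°, α=150°
  dir = (cos 150°, sin 150°) = (-0.8660, 0.5000); from cell (6,4)
  next x-line at t=0.2887, next y-line at t=0.9000; Δt_x=1.1547, Δt_y=2.0000
    x: enter (5,4) at t=0.2887 ← occupied
  → r_1 = 0.2887
beam 2: φ=-45°, α=195°
  dir = (cos 195°, sin 195°) = (-0.9659, -0.2588); from cell (6,4)
  next x-line at t=0.2588, next y-line at t=2.1250; Δt_x=1.0353, Δt_y=3.8637
    x: enter (5,4) at t=0.2588 ← occupied
  → r_2 = 0.2588
beam 3: φ=45°, α=285°
  dir = (cos 285°, sin 285°) = (0.2588, -0.9659); from cell (6,4)
  next x-line at t=2.8978, next y-line at t=0.5694; Δt_x=3.8637, Δt_y=1.0353
    y: enter (6,3) at t=0.5694
    y: enter (6,2) at t=1.6047
    y: enter (6,1) at t=2.6400
    x: enter (7,1) at t=2.8978 ← occupied
  → r_3 = 2.8978
beam 4: φ=90°, α=330°
  dir = (cos 330°, sin 330°) = (0.8660, -0.5000); from cell (6,4)
  next x-line at t=0.8660, next y-line at t=1.1000; Δt_x=1.1547, Δt_y=2.0000
    x: enter (7,4) at t=0.8660 ← occupied
  → r_4 = 0.8660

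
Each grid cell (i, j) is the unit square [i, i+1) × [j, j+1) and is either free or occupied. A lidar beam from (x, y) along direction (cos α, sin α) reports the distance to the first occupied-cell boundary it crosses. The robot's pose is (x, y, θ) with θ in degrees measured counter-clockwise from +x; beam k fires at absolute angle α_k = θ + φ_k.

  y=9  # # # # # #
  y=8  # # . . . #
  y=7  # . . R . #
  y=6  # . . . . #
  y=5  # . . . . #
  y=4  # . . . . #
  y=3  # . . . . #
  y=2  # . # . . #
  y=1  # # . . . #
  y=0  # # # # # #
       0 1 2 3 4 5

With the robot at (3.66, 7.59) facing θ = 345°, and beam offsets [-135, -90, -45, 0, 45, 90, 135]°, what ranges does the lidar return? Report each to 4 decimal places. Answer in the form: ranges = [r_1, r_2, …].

beam 1: φ=-135°, α=210°
  cosα=-0.8660 sinα=-0.5000 | (3,7) | tMaxX 0.7621 tMaxY 1.1800 | tΔX 1.1547 tΔY 2.0000
    t=0.7621 [x] (2,7)
    t=1.1800 [y] (2,6)
    t=1.9168 [x] (1,6)
    t=3.0715 [x] (0,6) — stop
  → r_1 = 3.0715
beam 2: φ=-90°, α=255°
  cosα=-0.2588 sinα=-0.9659 | (3,7) | tMaxX 2.5500 tMaxY 0.6108 | tΔX 3.8637 tΔY 1.0353
    t=0.6108 [y] (3,6)
    t=1.6461 [y] (3,5)
    t=2.5500 [x] (2,5)
    t=2.6814 [y] (2,4)
    t=3.7166 [y] (2,3)
    t=4.7519 [y] (2,2) — stop
  → r_2 = 4.7519
beam 3: φ=-45°, α=300°
  cosα=0.5000 sinα=-0.8660 | (3,7) | tMaxX 0.6800 tMaxY 0.6813 | tΔX 2.0000 tΔY 1.1547
    t=0.6800 [x] (4,7)
    t=0.6813 [y] (4,6)
    t=1.8360 [y] (4,5)
    t=2.6800 [x] (5,5) — stop
  → r_3 = 2.6800
beam 4: φ=0°, α=345°
  cosα=0.9659 sinα=-0.2588 | (3,7) | tMaxX 0.3520 tMaxY 2.2796 | tΔX 1.0353 tΔY 3.8637
    t=0.3520 [x] (4,7)
    t=1.3873 [x] (5,7) — stop
  → r_4 = 1.3873
beam 5: φ=45°, α=30°
  cosα=0.8660 sinα=0.5000 | (3,7) | tMaxX 0.3926 tMaxY 0.8200 | tΔX 1.1547 tΔY 2.0000
    t=0.3926 [x] (4,7)
    t=0.8200 [y] (4,8)
    t=1.5473 [x] (5,8) — stop
  → r_5 = 1.5473
beam 6: φ=90°, α=75°
  cosα=0.2588 sinα=0.9659 | (3,7) | tMaxX 1.3137 tMaxY 0.4245 | tΔX 3.8637 tΔY 1.0353
    t=0.4245 [y] (3,8)
    t=1.3137 [x] (4,8)
    t=1.4597 [y] (4,9) — stop
  → r_6 = 1.4597
beam 7: φ=135°, α=120°
  cosα=-0.5000 sinα=0.8660 | (3,7) | tMaxX 1.3200 tMaxY 0.4734 | tΔX 2.0000 tΔY 1.1547
    t=0.4734 [y] (3,8)
    t=1.3200 [x] (2,8)
    t=1.6281 [y] (2,9) — stop
  → r_7 = 1.6281

ranges = [3.0715, 4.7519, 2.6800, 1.3873, 1.5473, 1.4597, 1.6281]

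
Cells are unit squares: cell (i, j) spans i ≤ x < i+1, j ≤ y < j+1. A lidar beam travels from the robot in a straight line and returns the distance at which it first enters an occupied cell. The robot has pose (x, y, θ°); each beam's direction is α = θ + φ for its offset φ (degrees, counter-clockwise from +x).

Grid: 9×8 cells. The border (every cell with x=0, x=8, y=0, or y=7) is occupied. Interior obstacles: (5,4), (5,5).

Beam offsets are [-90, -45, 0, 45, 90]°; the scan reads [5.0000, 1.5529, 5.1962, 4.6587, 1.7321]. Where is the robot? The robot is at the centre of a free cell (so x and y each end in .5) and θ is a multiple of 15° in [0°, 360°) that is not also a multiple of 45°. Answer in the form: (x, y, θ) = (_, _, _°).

(x, y, θ) = (5.5, 2.5, 150°)

Candidates: 40 free-cell centres × 16 headings = 640 poses. Raycast each; keep the one whose scan matches to 4 dp.
  (4.5, 1.5, 105°): beam 1 = 3.6235 ≠ 5.0000 ✗
  (3.5, 3.5, 300°): beam 1 = 2.8868 ≠ 5.0000 ✗
  (4.5, 6.5, 345°): beam 1 = 5.6940 ≠ 5.0000 ✗
  (3.5, 4.5, 75°): beam 1 = 1.5529 ≠ 5.0000 ✗
  (3.5, 6.5, 300°): beam 1 = 2.8868 ≠ 5.0000 ✗
  …
  (5.5, 2.5, 150°): r_1=5.0000, r_2=1.5529, r_3=5.1962, r_4=4.6587, r_5=1.7321 — all match ✓
Unique over the lattice → pose = (5.5, 2.5, 150°).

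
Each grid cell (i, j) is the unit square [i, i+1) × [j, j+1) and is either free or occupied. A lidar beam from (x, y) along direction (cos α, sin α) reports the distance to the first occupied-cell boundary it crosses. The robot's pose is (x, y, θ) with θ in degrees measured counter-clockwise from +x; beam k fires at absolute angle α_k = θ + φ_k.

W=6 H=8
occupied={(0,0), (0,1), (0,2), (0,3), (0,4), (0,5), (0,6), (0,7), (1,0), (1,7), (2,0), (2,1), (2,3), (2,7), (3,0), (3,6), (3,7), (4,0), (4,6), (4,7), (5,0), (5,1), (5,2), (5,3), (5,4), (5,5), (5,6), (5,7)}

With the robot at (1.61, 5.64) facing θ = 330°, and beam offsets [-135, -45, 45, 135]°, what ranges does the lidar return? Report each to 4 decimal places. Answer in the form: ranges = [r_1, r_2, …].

ranges = [0.6315, 1.6979, 1.4390, 1.4080]

beam 1: φ=-135°, α=195°
  dir = (cos 195°, sin 195°) = (-0.9659, -0.2588); from cell (1,5)
  next x-line at t=0.6315, next y-line at t=2.4728; Δt_x=1.0353, Δt_y=3.8637
    x: enter (0,5) at t=0.6315 ← occupied
  → r_1 = 0.6315
beam 2: φ=-45°, α=285°
  dir = (cos 285°, sin 285°) = (0.2588, -0.9659); from cell (1,5)
  next x-line at t=1.5068, next y-line at t=0.6626; Δt_x=3.8637, Δt_y=1.0353
    y: enter (1,4) at t=0.6626
    x: enter (2,4) at t=1.5068
    y: enter (2,3) at t=1.6979 ← occupied
  → r_2 = 1.6979
beam 3: φ=45°, α=15°
  dir = (cos 15°, sin 15°) = (0.9659, 0.2588); from cell (1,5)
  next x-line at t=0.4038, next y-line at t=1.3909; Δt_x=1.0353, Δt_y=3.8637
    x: enter (2,5) at t=0.4038
    y: enter (2,6) at t=1.3909
    x: enter (3,6) at t=1.4390 ← occupied
  → r_3 = 1.4390
beam 4: φ=135°, α=105°
  dir = (cos 105°, sin 105°) = (-0.2588, 0.9659); from cell (1,5)
  next x-line at t=2.3569, next y-line at t=0.3727; Δt_x=3.8637, Δt_y=1.0353
    y: enter (1,6) at t=0.3727
    y: enter (1,7) at t=1.4080 ← occupied
  → r_4 = 1.4080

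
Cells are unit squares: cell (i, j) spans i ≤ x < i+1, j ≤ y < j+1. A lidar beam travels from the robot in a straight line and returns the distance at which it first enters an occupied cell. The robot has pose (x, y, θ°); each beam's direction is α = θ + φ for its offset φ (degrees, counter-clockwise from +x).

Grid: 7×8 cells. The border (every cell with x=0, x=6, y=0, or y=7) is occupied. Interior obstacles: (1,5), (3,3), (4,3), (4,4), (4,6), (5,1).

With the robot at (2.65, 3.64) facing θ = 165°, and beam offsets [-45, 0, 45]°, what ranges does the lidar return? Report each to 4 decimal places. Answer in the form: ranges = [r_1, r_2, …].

beam 1: φ=-45°, α=120°
  d=(-0.5000,0.8660)  start (2,3)  tX=1.3000 tY=0.4157  stride 1/|dx|=2.0000 1/|dy|=1.1547
    cross y-line → (2,4), t=0.4157
    cross x-line → (1,4), t=1.3000
    cross y-line → (1,5), t=1.5704 (wall)
  → r_1 = 1.5704
beam 2: φ=0°, α=165°
  d=(-0.9659,0.2588)  start (2,3)  tX=0.6729 tY=1.3909  stride 1/|dx|=1.0353 1/|dy|=3.8637
    cross x-line → (1,3), t=0.6729
    cross y-line → (1,4), t=1.3909
    cross x-line → (0,4), t=1.7082 (wall)
  → r_2 = 1.7082
beam 3: φ=45°, α=210°
  d=(-0.8660,-0.5000)  start (2,3)  tX=0.7506 tY=1.2800  stride 1/|dx|=1.1547 1/|dy|=2.0000
    cross x-line → (1,3), t=0.7506
    cross y-line → (1,2), t=1.2800
    cross x-line → (0,2), t=1.9053 (wall)
  → r_3 = 1.9053

ranges = [1.5704, 1.7082, 1.9053]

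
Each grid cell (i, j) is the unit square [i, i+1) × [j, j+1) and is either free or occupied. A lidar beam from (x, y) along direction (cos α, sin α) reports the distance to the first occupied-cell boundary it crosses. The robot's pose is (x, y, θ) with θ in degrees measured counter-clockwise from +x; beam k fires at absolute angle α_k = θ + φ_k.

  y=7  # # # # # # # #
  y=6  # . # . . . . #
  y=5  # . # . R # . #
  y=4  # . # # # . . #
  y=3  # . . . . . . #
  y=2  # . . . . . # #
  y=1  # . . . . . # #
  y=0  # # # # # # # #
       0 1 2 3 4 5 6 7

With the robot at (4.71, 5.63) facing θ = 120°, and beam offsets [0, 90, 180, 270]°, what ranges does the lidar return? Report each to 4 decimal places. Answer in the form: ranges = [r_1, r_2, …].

beam 1: φ=0°, α=120°
  d=(-0.5000,0.8660)  start (4,5)  tX=1.4200 tY=0.4272  stride 1/|dx|=2.0000 1/|dy|=1.1547
    cross y-line → (4,6), t=0.4272
    cross x-line → (3,6), t=1.4200
    cross y-line → (3,7), t=1.5819 (wall)
  → r_1 = 1.5819
beam 2: φ=90°, α=210°
  d=(-0.8660,-0.5000)  start (4,5)  tX=0.8198 tY=1.2600  stride 1/|dx|=1.1547 1/|dy|=2.0000
    cross x-line → (3,5), t=0.8198
    cross y-line → (3,4), t=1.2600 (wall)
  → r_2 = 1.2600
beam 3: φ=180°, α=300°
  d=(0.5000,-0.8660)  start (4,5)  tX=0.5800 tY=0.7275  stride 1/|dx|=2.0000 1/|dy|=1.1547
    cross x-line → (5,5), t=0.5800 (wall)
  → r_3 = 0.5800
beam 4: φ=270°, α=30°
  d=(0.8660,0.5000)  start (4,5)  tX=0.3349 tY=0.7400  stride 1/|dx|=1.1547 1/|dy|=2.0000
    cross x-line → (5,5), t=0.3349 (wall)
  → r_4 = 0.3349

ranges = [1.5819, 1.2600, 0.5800, 0.3349]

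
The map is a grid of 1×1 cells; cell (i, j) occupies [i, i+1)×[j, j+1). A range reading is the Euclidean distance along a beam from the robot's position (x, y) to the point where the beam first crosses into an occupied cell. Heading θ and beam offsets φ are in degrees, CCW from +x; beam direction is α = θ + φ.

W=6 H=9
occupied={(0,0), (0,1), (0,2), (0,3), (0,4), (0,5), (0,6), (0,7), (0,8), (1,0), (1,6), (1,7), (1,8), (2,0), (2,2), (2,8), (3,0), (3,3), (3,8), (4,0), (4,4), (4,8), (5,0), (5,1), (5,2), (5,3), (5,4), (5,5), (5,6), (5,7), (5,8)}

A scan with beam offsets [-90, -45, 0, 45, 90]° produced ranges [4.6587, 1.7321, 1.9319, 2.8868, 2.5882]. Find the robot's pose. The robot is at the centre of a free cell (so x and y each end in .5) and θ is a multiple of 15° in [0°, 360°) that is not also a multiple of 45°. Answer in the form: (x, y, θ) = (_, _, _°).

The pose lattice has 23·16 = 368 candidates. Test each by forward raycasting.
  (4.5, 2.5, 60°): beam 1 = 0.5774 ≠ 4.6587 ✗
  (4.5, 5.5, 300°): beam 1 = 4.0415 ≠ 4.6587 ✗
  (1.5, 1.5, 300°): beam 1 = 0.5774 ≠ 4.6587 ✗
  (4.5, 7.5, 330°): beam 1 = 7.0000 ≠ 4.6587 ✗
  …
  (2.5, 5.5, 345°): r_1=4.6587, r_2=1.7321, r_3=1.9319, r_4=2.8868, r_5=2.5882 — all match ✓
No second candidate reproduces the full scan.

(x, y, θ) = (2.5, 5.5, 345°)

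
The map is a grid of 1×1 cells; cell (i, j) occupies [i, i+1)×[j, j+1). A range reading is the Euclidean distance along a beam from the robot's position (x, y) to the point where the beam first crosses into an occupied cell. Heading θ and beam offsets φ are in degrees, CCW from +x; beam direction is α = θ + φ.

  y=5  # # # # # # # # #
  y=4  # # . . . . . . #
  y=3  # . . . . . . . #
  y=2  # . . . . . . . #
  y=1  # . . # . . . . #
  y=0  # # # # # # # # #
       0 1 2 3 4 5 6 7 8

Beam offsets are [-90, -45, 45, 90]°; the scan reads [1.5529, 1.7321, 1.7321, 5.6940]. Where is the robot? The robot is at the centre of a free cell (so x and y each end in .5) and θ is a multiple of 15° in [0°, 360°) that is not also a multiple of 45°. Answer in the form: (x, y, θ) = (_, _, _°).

The pose lattice has 26·16 = 416 candidates. Test each by forward raycasting.
  (4.5, 4.5, 60°): beam 1 = 4.0415 ≠ 1.5529 ✗
  (2.5, 2.5, 165°): beam 1 = 2.5882 ≠ 1.5529 ✗
  (1.5, 3.5, 165°): beam 1 = 0.5176 ≠ 1.5529 ✗
  (7.5, 2.5, 330°): beam 1 = 1.7321 ≠ 1.5529 ✗
  …
  (2.5, 3.5, 255°): r_1=1.5529, r_2=1.7321, r_3=1.7321, r_4=5.6940 — all match ✓
Only this pose fits every beam.

(x, y, θ) = (2.5, 3.5, 255°)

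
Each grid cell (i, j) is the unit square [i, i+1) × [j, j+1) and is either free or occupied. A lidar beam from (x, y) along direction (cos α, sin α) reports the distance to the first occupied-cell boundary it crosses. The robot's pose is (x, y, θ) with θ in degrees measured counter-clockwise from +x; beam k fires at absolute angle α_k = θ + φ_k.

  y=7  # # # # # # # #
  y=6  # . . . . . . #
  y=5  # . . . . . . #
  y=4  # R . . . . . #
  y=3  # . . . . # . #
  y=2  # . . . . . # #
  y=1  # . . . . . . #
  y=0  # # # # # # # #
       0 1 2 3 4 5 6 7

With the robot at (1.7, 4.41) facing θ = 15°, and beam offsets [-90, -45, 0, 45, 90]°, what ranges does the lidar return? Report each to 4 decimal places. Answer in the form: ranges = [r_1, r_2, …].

beam 1: φ=-90°, α=285°
  direction (0.2588, -0.9659); cell (1,4); t to first gridline: x 1.1591, y 0.4245 (then +3.8637 / +1.0353)
    (1,3) via y @ 0.4245
    (2,3) via x @ 1.1591
    (2,2) via y @ 1.4597
    (2,1) via y @ 2.4950
    (2,0) via y @ 3.5303  # hit
  → r_1 = 3.5303
beam 2: φ=-45°, α=330°
  direction (0.8660, -0.5000); cell (1,4); t to first gridline: x 0.3464, y 0.8200 (then +1.1547 / +2.0000)
    (2,4) via x @ 0.3464
    (2,3) via y @ 0.8200
    (3,3) via x @ 1.5011
    (4,3) via x @ 2.6558
    (4,2) via y @ 2.8200
    (5,2) via x @ 3.8105
    (5,1) via y @ 4.8200
    (6,1) via x @ 4.9652
    (7,1) via x @ 6.1199  # hit
  → r_2 = 6.1199
beam 3: φ=0°, α=15°
  direction (0.9659, 0.2588); cell (1,4); t to first gridline: x 0.3106, y 2.2796 (then +1.0353 / +3.8637)
    (2,4) via x @ 0.3106
    (3,4) via x @ 1.3459
    (3,5) via y @ 2.2796
    (4,5) via x @ 2.3811
    (5,5) via x @ 3.4164
    (6,5) via x @ 4.4517
    (7,5) via x @ 5.4870  # hit
  → r_3 = 5.4870
beam 4: φ=45°, α=60°
  direction (0.5000, 0.8660); cell (1,4); t to first gridline: x 0.6000, y 0.6813 (then +2.0000 / +1.1547)
    (2,4) via x @ 0.6000
    (2,5) via y @ 0.6813
    (2,6) via y @ 1.8360
    (3,6) via x @ 2.6000
    (3,7) via y @ 2.9907  # hit
  → r_4 = 2.9907
beam 5: φ=90°, α=105°
  direction (-0.2588, 0.9659); cell (1,4); t to first gridline: x 2.7046, y 0.6108 (then +3.8637 / +1.0353)
    (1,5) via y @ 0.6108
    (1,6) via y @ 1.6461
    (1,7) via y @ 2.6814  # hit
  → r_5 = 2.6814

ranges = [3.5303, 6.1199, 5.4870, 2.9907, 2.6814]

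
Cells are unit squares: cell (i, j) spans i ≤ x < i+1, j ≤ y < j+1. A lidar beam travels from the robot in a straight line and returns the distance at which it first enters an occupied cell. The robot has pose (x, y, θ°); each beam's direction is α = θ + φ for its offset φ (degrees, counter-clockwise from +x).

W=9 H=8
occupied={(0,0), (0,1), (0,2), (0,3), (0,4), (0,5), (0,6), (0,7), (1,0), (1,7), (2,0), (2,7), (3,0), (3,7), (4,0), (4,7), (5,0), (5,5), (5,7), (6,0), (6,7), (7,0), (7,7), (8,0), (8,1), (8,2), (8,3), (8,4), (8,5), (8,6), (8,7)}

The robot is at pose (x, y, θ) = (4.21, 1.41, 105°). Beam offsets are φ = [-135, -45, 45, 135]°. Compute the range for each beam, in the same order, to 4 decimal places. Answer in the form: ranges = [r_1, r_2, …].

beam 1: φ=-135°, α=330°
  dir = (cos 330°, sin 330°) = (0.8660, -0.5000); from cell (4,1)
  next x-line at t=0.9122, next y-line at t=0.8200; Δt_x=1.1547, Δt_y=2.0000
    y: enter (4,0) at t=0.8200 ← occupied
  → r_1 = 0.8200
beam 2: φ=-45°, α=60°
  dir = (cos 60°, sin 60°) = (0.5000, 0.8660); from cell (4,1)
  next x-line at t=1.5800, next y-line at t=0.6813; Δt_x=2.0000, Δt_y=1.1547
    y: enter (4,2) at t=0.6813
    x: enter (5,2) at t=1.5800
    y: enter (5,3) at t=1.8360
    y: enter (5,4) at t=2.9907
    x: enter (6,4) at t=3.5800
    y: enter (6,5) at t=4.1454
    y: enter (6,6) at t=5.3001
    x: enter (7,6) at t=5.5800
    y: enter (7,7) at t=6.4548 ← occupied
  → r_2 = 6.4548
beam 3: φ=45°, α=150°
  dir = (cos 150°, sin 150°) = (-0.8660, 0.5000); from cell (4,1)
  next x-line at t=0.2425, next y-line at t=1.1800; Δt_x=1.1547, Δt_y=2.0000
    x: enter (3,1) at t=0.2425
    y: enter (3,2) at t=1.1800
    x: enter (2,2) at t=1.3972
    x: enter (1,2) at t=2.5519
    y: enter (1,3) at t=3.1800
    x: enter (0,3) at t=3.7066 ← occupied
  → r_3 = 3.7066
beam 4: φ=135°, α=240°
  dir = (cos 240°, sin 240°) = (-0.5000, -0.8660); from cell (4,1)
  next x-line at t=0.4200, next y-line at t=0.4734; Δt_x=2.0000, Δt_y=1.1547
    x: enter (3,1) at t=0.4200
    y: enter (3,0) at t=0.4734 ← occupied
  → r_4 = 0.4734

ranges = [0.8200, 6.4548, 3.7066, 0.4734]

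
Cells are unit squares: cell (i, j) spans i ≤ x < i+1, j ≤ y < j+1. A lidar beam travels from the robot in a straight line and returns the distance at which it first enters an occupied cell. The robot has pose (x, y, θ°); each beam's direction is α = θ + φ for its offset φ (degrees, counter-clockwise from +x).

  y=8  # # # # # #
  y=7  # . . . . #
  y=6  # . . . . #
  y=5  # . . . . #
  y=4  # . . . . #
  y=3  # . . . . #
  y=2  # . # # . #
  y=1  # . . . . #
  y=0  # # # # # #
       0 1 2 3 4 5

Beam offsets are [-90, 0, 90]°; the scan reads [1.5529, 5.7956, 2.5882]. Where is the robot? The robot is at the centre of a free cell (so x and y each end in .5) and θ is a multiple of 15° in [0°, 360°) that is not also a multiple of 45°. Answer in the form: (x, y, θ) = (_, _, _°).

The pose lattice has 26·16 = 416 candidates. Test each by forward raycasting.
  (3.5, 3.5, 210°): beam 1 = 5.0000 ≠ 1.5529 ✗
  (4.5, 2.5, 195°): beam 1 = 5.6940 ≠ 1.5529 ✗
  (4.5, 7.5, 165°): beam 1 = 0.5176 ≠ 1.5529 ✗
  …
  (2.5, 7.5, 255°): r_1=1.5529, r_2=5.7956, r_3=2.5882 — all match ✓
Unique over the lattice → pose = (2.5, 7.5, 255°).

(x, y, θ) = (2.5, 7.5, 255°)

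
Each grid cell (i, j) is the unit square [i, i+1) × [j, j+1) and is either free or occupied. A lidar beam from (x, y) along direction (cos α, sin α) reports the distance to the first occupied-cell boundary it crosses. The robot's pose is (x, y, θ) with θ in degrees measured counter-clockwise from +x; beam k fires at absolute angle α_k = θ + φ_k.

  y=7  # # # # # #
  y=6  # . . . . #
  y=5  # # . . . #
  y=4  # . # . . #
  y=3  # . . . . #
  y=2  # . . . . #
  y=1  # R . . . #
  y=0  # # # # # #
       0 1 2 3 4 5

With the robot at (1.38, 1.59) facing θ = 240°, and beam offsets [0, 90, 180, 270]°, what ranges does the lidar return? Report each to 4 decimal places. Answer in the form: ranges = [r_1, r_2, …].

ranges = [0.6813, 1.1800, 2.7828, 0.4388]

beam 1: φ=0°, α=240°
  dir = (cos 240°, sin 240°) = (-0.5000, -0.8660); from cell (1,1)
  next x-line at t=0.7600, next y-line at t=0.6813; Δt_x=2.0000, Δt_y=1.1547
    y: enter (1,0) at t=0.6813 ← occupied
  → r_1 = 0.6813
beam 2: φ=90°, α=330°
  dir = (cos 330°, sin 330°) = (0.8660, -0.5000); from cell (1,1)
  next x-line at t=0.7159, next y-line at t=1.1800; Δt_x=1.1547, Δt_y=2.0000
    x: enter (2,1) at t=0.7159
    y: enter (2,0) at t=1.1800 ← occupied
  → r_2 = 1.1800
beam 3: φ=180°, α=60°
  dir = (cos 60°, sin 60°) = (0.5000, 0.8660); from cell (1,1)
  next x-line at t=1.2400, next y-line at t=0.4734; Δt_x=2.0000, Δt_y=1.1547
    y: enter (1,2) at t=0.4734
    x: enter (2,2) at t=1.2400
    y: enter (2,3) at t=1.6281
    y: enter (2,4) at t=2.7828 ← occupied
  → r_3 = 2.7828
beam 4: φ=270°, α=150°
  dir = (cos 150°, sin 150°) = (-0.8660, 0.5000); from cell (1,1)
  next x-line at t=0.4388, next y-line at t=0.8200; Δt_x=1.1547, Δt_y=2.0000
    x: enter (0,1) at t=0.4388 ← occupied
  → r_4 = 0.4388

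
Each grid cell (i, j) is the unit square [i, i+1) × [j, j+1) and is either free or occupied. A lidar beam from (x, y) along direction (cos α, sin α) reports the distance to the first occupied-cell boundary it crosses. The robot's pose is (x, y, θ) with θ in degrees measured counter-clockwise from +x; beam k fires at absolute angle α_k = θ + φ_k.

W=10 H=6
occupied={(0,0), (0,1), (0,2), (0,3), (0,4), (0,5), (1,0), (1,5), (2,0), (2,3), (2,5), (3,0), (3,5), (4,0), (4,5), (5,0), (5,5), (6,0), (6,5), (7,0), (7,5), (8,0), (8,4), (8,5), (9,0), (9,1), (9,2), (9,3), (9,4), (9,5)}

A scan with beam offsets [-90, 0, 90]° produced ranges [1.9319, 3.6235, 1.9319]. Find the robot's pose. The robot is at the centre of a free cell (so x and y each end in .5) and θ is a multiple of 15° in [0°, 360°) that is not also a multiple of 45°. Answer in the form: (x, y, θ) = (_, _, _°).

Candidates: 30 free-cell centres × 16 headings = 480 poses. Raycast each; keep the one whose scan matches to 4 dp.
  (3.5, 1.5, 15°): beam 1 = 0.5176 ≠ 1.9319 ✗
  (8.5, 3.5, 195°): beam 1 = 0.5176 ≠ 1.9319 ✗
  (5.5, 2.5, 165°): beam 1 = 2.5882 ≠ 1.9319 ✗
  (2.5, 1.5, 120°): beam 1 = 6.3509 ≠ 1.9319 ✗
  (1.5, 2.5, 285°): beam 1 = 0.5176 ≠ 1.9319 ✗
  …
  (4.5, 4.5, 285°): r_1=1.9319, r_2=3.6235, r_3=1.9319 — all match ✓
No second candidate reproduces the full scan.

(x, y, θ) = (4.5, 4.5, 285°)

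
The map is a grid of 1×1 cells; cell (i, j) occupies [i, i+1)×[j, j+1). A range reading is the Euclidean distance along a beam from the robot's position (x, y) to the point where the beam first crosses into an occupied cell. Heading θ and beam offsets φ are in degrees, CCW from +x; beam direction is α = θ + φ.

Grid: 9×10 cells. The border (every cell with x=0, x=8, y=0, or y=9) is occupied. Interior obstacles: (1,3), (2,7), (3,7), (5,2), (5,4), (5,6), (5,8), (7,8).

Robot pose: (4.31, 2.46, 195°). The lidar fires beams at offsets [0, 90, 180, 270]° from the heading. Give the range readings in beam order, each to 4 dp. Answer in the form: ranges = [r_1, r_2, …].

beam 1: φ=0°, α=195°
  cosα=-0.9659 sinα=-0.2588 | (4,2) | tMaxX 0.3209 tMaxY 1.7773 | tΔX 1.0353 tΔY 3.8637
    t=0.3209 [x] (3,2)
    t=1.3562 [x] (2,2)
    t=1.7773 [y] (2,1)
    t=2.3915 [x] (1,1)
    t=3.4268 [x] (0,1) — stop
  → r_1 = 3.4268
beam 2: φ=90°, α=285°
  cosα=0.2588 sinα=-0.9659 | (4,2) | tMaxX 2.6660 tMaxY 0.4762 | tΔX 3.8637 tΔY 1.0353
    t=0.4762 [y] (4,1)
    t=1.5115 [y] (4,0) — stop
  → r_2 = 1.5115
beam 3: φ=180°, α=15°
  cosα=0.9659 sinα=0.2588 | (4,2) | tMaxX 0.7143 tMaxY 2.0864 | tΔX 1.0353 tΔY 3.8637
    t=0.7143 [x] (5,2) — stop
  → r_3 = 0.7143
beam 4: φ=270°, α=105°
  cosα=-0.2588 sinα=0.9659 | (4,2) | tMaxX 1.1977 tMaxY 0.5590 | tΔX 3.8637 tΔY 1.0353
    t=0.5590 [y] (4,3)
    t=1.1977 [x] (3,3)
    t=1.5943 [y] (3,4)
    t=2.6296 [y] (3,5)
    t=3.6649 [y] (3,6)
    t=4.7002 [y] (3,7) — stop
  → r_4 = 4.7002

ranges = [3.4268, 1.5115, 0.7143, 4.7002]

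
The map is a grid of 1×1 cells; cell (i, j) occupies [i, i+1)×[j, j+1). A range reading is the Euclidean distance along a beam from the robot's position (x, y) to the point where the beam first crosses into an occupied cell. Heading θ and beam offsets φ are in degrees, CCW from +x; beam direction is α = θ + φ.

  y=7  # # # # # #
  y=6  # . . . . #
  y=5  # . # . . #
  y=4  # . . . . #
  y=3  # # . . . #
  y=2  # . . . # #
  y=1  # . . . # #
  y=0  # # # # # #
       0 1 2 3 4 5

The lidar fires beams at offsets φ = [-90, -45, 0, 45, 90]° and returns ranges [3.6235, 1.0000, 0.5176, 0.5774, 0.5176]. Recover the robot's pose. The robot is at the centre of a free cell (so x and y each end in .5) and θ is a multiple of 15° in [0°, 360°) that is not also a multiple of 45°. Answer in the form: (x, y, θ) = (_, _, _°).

Enumerate (i+0.5, j+0.5, θ) over the 20 free cells and 16 admissible headings. For each, cast all 5 beams and compare to the given ranges.
  (3.5, 3.5, 120°): beam 1 = 1.7321 ≠ 3.6235 ✗
  (4.5, 4.5, 150°): beam 1 = 1.0000 ≠ 3.6235 ✗
  (3.5, 5.5, 345°): beam 1 = 4.6587 ≠ 3.6235 ✗
  (1.5, 6.5, 195°): beam 1 = 0.5176 ≠ 3.6235 ✗
  (1.5, 1.5, 120°): beam 1 = 2.8868 ≠ 3.6235 ✗
  …
  (1.5, 6.5, 75°): r_1=3.6235, r_2=1.0000, r_3=0.5176, r_4=0.5774, r_5=0.5176 — all match ✓
Unique over the lattice → pose = (1.5, 6.5, 75°).

(x, y, θ) = (1.5, 6.5, 75°)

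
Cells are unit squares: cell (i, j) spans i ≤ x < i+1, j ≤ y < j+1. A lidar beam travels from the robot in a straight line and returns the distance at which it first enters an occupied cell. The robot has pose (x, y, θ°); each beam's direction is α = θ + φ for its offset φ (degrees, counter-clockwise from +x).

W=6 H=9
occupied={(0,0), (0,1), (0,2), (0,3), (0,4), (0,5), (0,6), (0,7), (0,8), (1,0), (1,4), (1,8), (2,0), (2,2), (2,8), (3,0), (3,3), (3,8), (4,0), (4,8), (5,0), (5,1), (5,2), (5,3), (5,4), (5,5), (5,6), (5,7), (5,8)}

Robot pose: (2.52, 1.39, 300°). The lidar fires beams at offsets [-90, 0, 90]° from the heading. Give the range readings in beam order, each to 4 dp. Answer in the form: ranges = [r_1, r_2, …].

beam 1: φ=-90°, α=210°
  d=(-0.8660,-0.5000)  start (2,1)  tX=0.6004 tY=0.7800  stride 1/|dx|=1.1547 1/|dy|=2.0000
    cross x-line → (1,1), t=0.6004
    cross y-line → (1,0), t=0.7800 (wall)
  → r_1 = 0.7800
beam 2: φ=0°, α=300°
  d=(0.5000,-0.8660)  start (2,1)  tX=0.9600 tY=0.4503  stride 1/|dx|=2.0000 1/|dy|=1.1547
    cross y-line → (2,0), t=0.4503 (wall)
  → r_2 = 0.4503
beam 3: φ=90°, α=30°
  d=(0.8660,0.5000)  start (2,1)  tX=0.5543 tY=1.2200  stride 1/|dx|=1.1547 1/|dy|=2.0000
    cross x-line → (3,1), t=0.5543
    cross y-line → (3,2), t=1.2200
    cross x-line → (4,2), t=1.7090
    cross x-line → (5,2), t=2.8637 (wall)
  → r_3 = 2.8637

ranges = [0.7800, 0.4503, 2.8637]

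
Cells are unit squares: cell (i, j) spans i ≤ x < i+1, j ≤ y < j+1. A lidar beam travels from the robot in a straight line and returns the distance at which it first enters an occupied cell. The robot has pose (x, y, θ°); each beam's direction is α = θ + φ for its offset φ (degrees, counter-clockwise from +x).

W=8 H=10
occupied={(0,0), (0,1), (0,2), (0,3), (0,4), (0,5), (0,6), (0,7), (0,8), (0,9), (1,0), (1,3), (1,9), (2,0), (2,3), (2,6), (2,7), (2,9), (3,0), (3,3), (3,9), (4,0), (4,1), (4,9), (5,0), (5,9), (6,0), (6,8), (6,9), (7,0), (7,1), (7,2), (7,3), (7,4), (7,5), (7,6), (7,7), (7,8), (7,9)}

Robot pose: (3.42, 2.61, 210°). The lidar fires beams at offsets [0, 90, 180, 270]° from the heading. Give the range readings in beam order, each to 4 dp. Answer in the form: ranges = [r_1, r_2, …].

ranges = [2.7944, 1.1600, 4.1338, 0.4503]

beam 1: φ=0°, α=210°
  dir = (cos 210°, sin 210°) = (-0.8660, -0.5000); from cell (3,2)
  next x-line at t=0.4850, next y-line at t=1.2200; Δt_x=1.1547, Δt_y=2.0000
    x: enter (2,2) at t=0.4850
    y: enter (2,1) at t=1.2200
    x: enter (1,1) at t=1.6397
    x: enter (0,1) at t=2.7944 ← occupied
  → r_1 = 2.7944
beam 2: φ=90°, α=300°
  dir = (cos 300°, sin 300°) = (0.5000, -0.8660); from cell (3,2)
  next x-line at t=1.1600, next y-line at t=0.7044; Δt_x=2.0000, Δt_y=1.1547
    y: enter (3,1) at t=0.7044
    x: enter (4,1) at t=1.1600 ← occupied
  → r_2 = 1.1600
beam 3: φ=180°, α=30°
  dir = (cos 30°, sin 30°) = (0.8660, 0.5000); from cell (3,2)
  next x-line at t=0.6697, next y-line at t=0.7800; Δt_x=1.1547, Δt_y=2.0000
    x: enter (4,2) at t=0.6697
    y: enter (4,3) at t=0.7800
    x: enter (5,3) at t=1.8244
    y: enter (5,4) at t=2.7800
    x: enter (6,4) at t=2.9791
    x: enter (7,4) at t=4.1338 ← occupied
  → r_3 = 4.1338
beam 4: φ=270°, α=120°
  dir = (cos 120°, sin 120°) = (-0.5000, 0.8660); from cell (3,2)
  next x-line at t=0.8400, next y-line at t=0.4503; Δt_x=2.0000, Δt_y=1.1547
    y: enter (3,3) at t=0.4503 ← occupied
  → r_4 = 0.4503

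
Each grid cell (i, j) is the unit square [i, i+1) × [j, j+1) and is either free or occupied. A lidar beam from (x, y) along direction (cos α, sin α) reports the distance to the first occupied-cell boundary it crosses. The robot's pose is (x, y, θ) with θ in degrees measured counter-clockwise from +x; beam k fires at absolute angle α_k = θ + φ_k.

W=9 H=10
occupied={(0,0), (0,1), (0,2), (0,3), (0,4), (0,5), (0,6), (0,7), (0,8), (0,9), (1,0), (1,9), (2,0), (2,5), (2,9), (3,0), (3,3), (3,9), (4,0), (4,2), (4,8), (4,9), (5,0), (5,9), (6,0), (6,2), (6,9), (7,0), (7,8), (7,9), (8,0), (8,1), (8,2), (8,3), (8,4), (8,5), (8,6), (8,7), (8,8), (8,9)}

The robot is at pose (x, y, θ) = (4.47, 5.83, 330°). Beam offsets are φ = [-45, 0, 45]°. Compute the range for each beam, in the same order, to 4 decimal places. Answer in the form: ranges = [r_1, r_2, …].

ranges = [5.0004, 4.0761, 3.6545]

beam 1: φ=-45°, α=285°
  cosα=0.2588 sinα=-0.9659 | (4,5) | tMaxX 2.0478 tMaxY 0.8593 | tΔX 3.8637 tΔY 1.0353
    t=0.8593 [y] (4,4)
    t=1.8946 [y] (4,3)
    t=2.0478 [x] (5,3)
    t=2.9298 [y] (5,2)
    t=3.9651 [y] (5,1)
    t=5.0004 [y] (5,0) — stop
  → r_1 = 5.0004
beam 2: φ=0°, α=330°
  cosα=0.8660 sinα=-0.5000 | (4,5) | tMaxX 0.6120 tMaxY 1.6600 | tΔX 1.1547 tΔY 2.0000
    t=0.6120 [x] (5,5)
    t=1.6600 [y] (5,4)
    t=1.7667 [x] (6,4)
    t=2.9214 [x] (7,4)
    t=3.6600 [y] (7,3)
    t=4.0761 [x] (8,3) — stop
  → r_2 = 4.0761
beam 3: φ=45°, α=15°
  cosα=0.9659 sinα=0.2588 | (4,5) | tMaxX 0.5487 tMaxY 0.6568 | tΔX 1.0353 tΔY 3.8637
    t=0.5487 [x] (5,5)
    t=0.6568 [y] (5,6)
    t=1.5840 [x] (6,6)
    t=2.6192 [x] (7,6)
    t=3.6545 [x] (8,6) — stop
  → r_3 = 3.6545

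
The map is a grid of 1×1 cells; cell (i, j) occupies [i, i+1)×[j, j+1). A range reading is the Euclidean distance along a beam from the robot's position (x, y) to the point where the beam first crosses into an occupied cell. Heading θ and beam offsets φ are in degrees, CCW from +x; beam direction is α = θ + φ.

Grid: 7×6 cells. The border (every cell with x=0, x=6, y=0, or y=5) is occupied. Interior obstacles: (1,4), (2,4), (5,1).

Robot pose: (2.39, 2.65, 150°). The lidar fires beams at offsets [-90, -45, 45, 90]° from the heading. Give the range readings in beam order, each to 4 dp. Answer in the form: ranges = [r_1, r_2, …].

ranges = [2.7135, 1.3976, 1.4390, 1.9053]

beam 1: φ=-90°, α=60°
  direction (0.5000, 0.8660); cell (2,2); t to first gridline: x 1.2200, y 0.4041 (then +2.0000 / +1.1547)
    (2,3) via y @ 0.4041
    (3,3) via x @ 1.2200
    (3,4) via y @ 1.5588
    (3,5) via y @ 2.7135  # hit
  → r_1 = 2.7135
beam 2: φ=-45°, α=105°
  direction (-0.2588, 0.9659); cell (2,2); t to first gridline: x 1.5068, y 0.3623 (then +3.8637 / +1.0353)
    (2,3) via y @ 0.3623
    (2,4) via y @ 1.3976  # hit
  → r_2 = 1.3976
beam 3: φ=45°, α=195°
  direction (-0.9659, -0.2588); cell (2,2); t to first gridline: x 0.4038, y 2.5114 (then +1.0353 / +3.8637)
    (1,2) via x @ 0.4038
    (0,2) via x @ 1.4390  # hit
  → r_3 = 1.4390
beam 4: φ=90°, α=240°
  direction (-0.5000, -0.8660); cell (2,2); t to first gridline: x 0.7800, y 0.7506 (then +2.0000 / +1.1547)
    (2,1) via y @ 0.7506
    (1,1) via x @ 0.7800
    (1,0) via y @ 1.9053  # hit
  → r_4 = 1.9053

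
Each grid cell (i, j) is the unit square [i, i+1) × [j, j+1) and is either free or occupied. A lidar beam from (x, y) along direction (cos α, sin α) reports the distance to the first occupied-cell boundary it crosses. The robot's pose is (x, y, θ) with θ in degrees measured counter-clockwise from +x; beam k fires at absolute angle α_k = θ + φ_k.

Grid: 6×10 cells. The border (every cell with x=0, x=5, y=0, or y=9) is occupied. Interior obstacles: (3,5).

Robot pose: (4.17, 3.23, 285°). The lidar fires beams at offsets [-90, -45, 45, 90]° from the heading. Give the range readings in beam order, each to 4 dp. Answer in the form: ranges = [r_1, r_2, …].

beam 1: φ=-90°, α=195°
  cosα=-0.9659 sinα=-0.2588 | (4,3) | tMaxX 0.1760 tMaxY 0.8887 | tΔX 1.0353 tΔY 3.8637
    t=0.1760 [x] (3,3)
    t=0.8887 [y] (3,2)
    t=1.2113 [x] (2,2)
    t=2.2465 [x] (1,2)
    t=3.2818 [x] (0,2) — stop
  → r_1 = 3.2818
beam 2: φ=-45°, α=240°
  cosα=-0.5000 sinα=-0.8660 | (4,3) | tMaxX 0.3400 tMaxY 0.2656 | tΔX 2.0000 tΔY 1.1547
    t=0.2656 [y] (4,2)
    t=0.3400 [x] (3,2)
    t=1.4203 [y] (3,1)
    t=2.3400 [x] (2,1)
    t=2.5750 [y] (2,0) — stop
  → r_2 = 2.5750
beam 3: φ=45°, α=330°
  cosα=0.8660 sinα=-0.5000 | (4,3) | tMaxX 0.9584 tMaxY 0.4600 | tΔX 1.1547 tΔY 2.0000
    t=0.4600 [y] (4,2)
    t=0.9584 [x] (5,2) — stop
  → r_3 = 0.9584
beam 4: φ=90°, α=15°
  cosα=0.9659 sinα=0.2588 | (4,3) | tMaxX 0.8593 tMaxY 2.9751 | tΔX 1.0353 tΔY 3.8637
    t=0.8593 [x] (5,3) — stop
  → r_4 = 0.8593

ranges = [3.2818, 2.5750, 0.9584, 0.8593]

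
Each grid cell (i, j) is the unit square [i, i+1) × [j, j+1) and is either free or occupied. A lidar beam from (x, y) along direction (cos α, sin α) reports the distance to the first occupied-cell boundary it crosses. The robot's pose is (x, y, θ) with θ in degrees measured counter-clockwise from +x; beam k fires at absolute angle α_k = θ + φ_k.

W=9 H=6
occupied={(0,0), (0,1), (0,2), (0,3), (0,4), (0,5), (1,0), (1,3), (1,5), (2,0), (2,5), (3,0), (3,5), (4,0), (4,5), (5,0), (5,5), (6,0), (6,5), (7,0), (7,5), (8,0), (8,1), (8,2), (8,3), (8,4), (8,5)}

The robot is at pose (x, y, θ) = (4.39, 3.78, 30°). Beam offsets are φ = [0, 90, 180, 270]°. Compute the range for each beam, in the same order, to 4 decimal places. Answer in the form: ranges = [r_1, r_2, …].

beam 1: φ=0°, α=30°
  d=(0.8660,0.5000)  start (4,3)  tX=0.7044 tY=0.4400  stride 1/|dx|=1.1547 1/|dy|=2.0000
    cross y-line → (4,4), t=0.4400
    cross x-line → (5,4), t=0.7044
    cross x-line → (6,4), t=1.8591
    cross y-line → (6,5), t=2.4400 (wall)
  → r_1 = 2.4400
beam 2: φ=90°, α=120°
  d=(-0.5000,0.8660)  start (4,3)  tX=0.7800 tY=0.2540  stride 1/|dx|=2.0000 1/|dy|=1.1547
    cross y-line → (4,4), t=0.2540
    cross x-line → (3,4), t=0.7800
    cross y-line → (3,5), t=1.4087 (wall)
  → r_2 = 1.4087
beam 3: φ=180°, α=210°
  d=(-0.8660,-0.5000)  start (4,3)  tX=0.4503 tY=1.5600  stride 1/|dx|=1.1547 1/|dy|=2.0000
    cross x-line → (3,3), t=0.4503
    cross y-line → (3,2), t=1.5600
    cross x-line → (2,2), t=1.6050
    cross x-line → (1,2), t=2.7597
    cross y-line → (1,1), t=3.5600
    cross x-line → (0,1), t=3.9144 (wall)
  → r_3 = 3.9144
beam 4: φ=270°, α=300°
  d=(0.5000,-0.8660)  start (4,3)  tX=1.2200 tY=0.9007  stride 1/|dx|=2.0000 1/|dy|=1.1547
    cross y-line → (4,2), t=0.9007
    cross x-line → (5,2), t=1.2200
    cross y-line → (5,1), t=2.0554
    cross y-line → (5,0), t=3.2101 (wall)
  → r_4 = 3.2101

ranges = [2.4400, 1.4087, 3.9144, 3.2101]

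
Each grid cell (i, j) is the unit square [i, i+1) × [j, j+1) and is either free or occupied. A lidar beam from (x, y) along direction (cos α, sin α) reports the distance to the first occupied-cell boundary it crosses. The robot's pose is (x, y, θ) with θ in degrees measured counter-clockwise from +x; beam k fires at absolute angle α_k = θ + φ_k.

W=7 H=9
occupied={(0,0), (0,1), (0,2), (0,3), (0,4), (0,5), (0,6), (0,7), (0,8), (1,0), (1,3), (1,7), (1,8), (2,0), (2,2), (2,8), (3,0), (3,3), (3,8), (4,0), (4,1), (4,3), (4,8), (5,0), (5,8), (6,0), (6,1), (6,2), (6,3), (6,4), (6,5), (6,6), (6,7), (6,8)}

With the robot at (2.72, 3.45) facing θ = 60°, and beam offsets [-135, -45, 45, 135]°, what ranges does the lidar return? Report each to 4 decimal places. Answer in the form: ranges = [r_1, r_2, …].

beam 1: φ=-135°, α=285°
  d=(0.2588,-0.9659)  start (2,3)  tX=1.0818 tY=0.4659  stride 1/|dx|=3.8637 1/|dy|=1.0353
    cross y-line → (2,2), t=0.4659 (wall)
  → r_1 = 0.4659
beam 2: φ=-45°, α=15°
  d=(0.9659,0.2588)  start (2,3)  tX=0.2899 tY=2.1250  stride 1/|dx|=1.0353 1/|dy|=3.8637
    cross x-line → (3,3), t=0.2899 (wall)
  → r_2 = 0.2899
beam 3: φ=45°, α=105°
  d=(-0.2588,0.9659)  start (2,3)  tX=2.7819 tY=0.5694  stride 1/|dx|=3.8637 1/|dy|=1.0353
    cross y-line → (2,4), t=0.5694
    cross y-line → (2,5), t=1.6047
    cross y-line → (2,6), t=2.6400
    cross x-line → (1,6), t=2.7819
    cross y-line → (1,7), t=3.6752 (wall)
  → r_3 = 3.6752
beam 4: φ=135°, α=195°
  d=(-0.9659,-0.2588)  start (2,3)  tX=0.7454 tY=1.7387  stride 1/|dx|=1.0353 1/|dy|=3.8637
    cross x-line → (1,3), t=0.7454 (wall)
  → r_4 = 0.7454

ranges = [0.4659, 0.2899, 3.6752, 0.7454]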